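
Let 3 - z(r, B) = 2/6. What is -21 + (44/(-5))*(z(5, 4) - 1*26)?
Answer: 553/3 ≈ 184.33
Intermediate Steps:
z(r, B) = 8/3 (z(r, B) = 3 - 2/6 = 3 - 1*⅓ = 3 - ⅓ = 8/3)
-21 + (44/(-5))*(z(5, 4) - 1*26) = -21 + (44/(-5))*(8/3 - 1*26) = -21 + (44*(-⅕))*(8/3 - 26) = -21 - 44/5*(-70/3) = -21 + 616/3 = 553/3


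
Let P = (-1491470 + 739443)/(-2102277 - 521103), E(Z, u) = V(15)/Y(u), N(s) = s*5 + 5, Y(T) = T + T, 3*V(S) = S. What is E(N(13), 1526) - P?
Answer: -142629344/500409735 ≈ -0.28503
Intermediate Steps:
V(S) = S/3
Y(T) = 2*T
N(s) = 5 + 5*s (N(s) = 5*s + 5 = 5 + 5*s)
E(Z, u) = 5/(2*u) (E(Z, u) = ((⅓)*15)/((2*u)) = 5*(1/(2*u)) = 5/(2*u))
P = 752027/2623380 (P = -752027/(-2623380) = -752027*(-1/2623380) = 752027/2623380 ≈ 0.28666)
E(N(13), 1526) - P = (5/2)/1526 - 1*752027/2623380 = (5/2)*(1/1526) - 752027/2623380 = 5/3052 - 752027/2623380 = -142629344/500409735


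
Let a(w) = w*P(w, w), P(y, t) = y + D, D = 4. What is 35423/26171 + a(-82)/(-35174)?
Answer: 539289443/460269377 ≈ 1.1717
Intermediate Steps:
P(y, t) = 4 + y (P(y, t) = y + 4 = 4 + y)
a(w) = w*(4 + w)
35423/26171 + a(-82)/(-35174) = 35423/26171 - 82*(4 - 82)/(-35174) = 35423*(1/26171) - 82*(-78)*(-1/35174) = 35423/26171 + 6396*(-1/35174) = 35423/26171 - 3198/17587 = 539289443/460269377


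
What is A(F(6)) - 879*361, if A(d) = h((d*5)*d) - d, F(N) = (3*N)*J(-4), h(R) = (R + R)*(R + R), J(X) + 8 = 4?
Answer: 2687068353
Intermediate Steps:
J(X) = -4 (J(X) = -8 + 4 = -4)
h(R) = 4*R² (h(R) = (2*R)*(2*R) = 4*R²)
F(N) = -12*N (F(N) = (3*N)*(-4) = -12*N)
A(d) = -d + 100*d⁴ (A(d) = 4*((d*5)*d)² - d = 4*((5*d)*d)² - d = 4*(5*d²)² - d = 4*(25*d⁴) - d = 100*d⁴ - d = -d + 100*d⁴)
A(F(6)) - 879*361 = (-(-12)*6 + 100*(-12*6)⁴) - 879*361 = (-1*(-72) + 100*(-72)⁴) - 317319 = (72 + 100*26873856) - 317319 = (72 + 2687385600) - 317319 = 2687385672 - 317319 = 2687068353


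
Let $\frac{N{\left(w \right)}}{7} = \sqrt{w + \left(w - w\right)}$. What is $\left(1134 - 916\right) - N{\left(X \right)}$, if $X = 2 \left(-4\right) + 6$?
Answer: $218 - 7 i \sqrt{2} \approx 218.0 - 9.8995 i$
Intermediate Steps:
$X = -2$ ($X = -8 + 6 = -2$)
$N{\left(w \right)} = 7 \sqrt{w}$ ($N{\left(w \right)} = 7 \sqrt{w + \left(w - w\right)} = 7 \sqrt{w + 0} = 7 \sqrt{w}$)
$\left(1134 - 916\right) - N{\left(X \right)} = \left(1134 - 916\right) - 7 \sqrt{-2} = \left(1134 - 916\right) - 7 i \sqrt{2} = 218 - 7 i \sqrt{2}$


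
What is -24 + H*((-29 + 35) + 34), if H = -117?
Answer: -4704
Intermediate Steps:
-24 + H*((-29 + 35) + 34) = -24 - 117*((-29 + 35) + 34) = -24 - 117*(6 + 34) = -24 - 117*40 = -24 - 4680 = -4704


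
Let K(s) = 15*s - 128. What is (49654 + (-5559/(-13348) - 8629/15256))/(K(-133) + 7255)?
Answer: 2527841398941/261266383904 ≈ 9.6753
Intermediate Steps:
K(s) = -128 + 15*s
(49654 + (-5559/(-13348) - 8629/15256))/(K(-133) + 7255) = (49654 + (-5559/(-13348) - 8629/15256))/((-128 + 15*(-133)) + 7255) = (49654 + (-5559*(-1/13348) - 8629*1/15256))/((-128 - 1995) + 7255) = (49654 + (5559/13348 - 8629/15256))/(-2123 + 7255) = (49654 - 7592947/50909272)/5132 = (2527841398941/50909272)*(1/5132) = 2527841398941/261266383904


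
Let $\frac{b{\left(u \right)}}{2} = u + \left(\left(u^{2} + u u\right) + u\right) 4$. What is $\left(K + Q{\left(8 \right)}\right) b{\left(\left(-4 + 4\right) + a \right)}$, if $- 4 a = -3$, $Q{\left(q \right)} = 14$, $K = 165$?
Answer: $\frac{5907}{2} \approx 2953.5$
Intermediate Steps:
$a = \frac{3}{4}$ ($a = \left(- \frac{1}{4}\right) \left(-3\right) = \frac{3}{4} \approx 0.75$)
$b{\left(u \right)} = 10 u + 16 u^{2}$ ($b{\left(u \right)} = 2 \left(u + \left(\left(u^{2} + u u\right) + u\right) 4\right) = 2 \left(u + \left(\left(u^{2} + u^{2}\right) + u\right) 4\right) = 2 \left(u + \left(2 u^{2} + u\right) 4\right) = 2 \left(u + \left(u + 2 u^{2}\right) 4\right) = 2 \left(u + \left(4 u + 8 u^{2}\right)\right) = 2 \left(5 u + 8 u^{2}\right) = 10 u + 16 u^{2}$)
$\left(K + Q{\left(8 \right)}\right) b{\left(\left(-4 + 4\right) + a \right)} = \left(165 + 14\right) 2 \left(\left(-4 + 4\right) + \frac{3}{4}\right) \left(5 + 8 \left(\left(-4 + 4\right) + \frac{3}{4}\right)\right) = 179 \cdot 2 \left(0 + \frac{3}{4}\right) \left(5 + 8 \left(0 + \frac{3}{4}\right)\right) = 179 \cdot 2 \cdot \frac{3}{4} \left(5 + 8 \cdot \frac{3}{4}\right) = 179 \cdot 2 \cdot \frac{3}{4} \left(5 + 6\right) = 179 \cdot 2 \cdot \frac{3}{4} \cdot 11 = 179 \cdot \frac{33}{2} = \frac{5907}{2}$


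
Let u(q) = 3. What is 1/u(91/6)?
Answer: 1/3 ≈ 0.33333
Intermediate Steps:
1/u(91/6) = 1/3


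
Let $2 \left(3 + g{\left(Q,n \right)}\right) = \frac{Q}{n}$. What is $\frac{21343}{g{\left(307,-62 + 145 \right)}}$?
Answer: $- \frac{3542938}{191} \approx -18549.0$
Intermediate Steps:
$g{\left(Q,n \right)} = -3 + \frac{Q}{2 n}$ ($g{\left(Q,n \right)} = -3 + \frac{Q \frac{1}{n}}{2} = -3 + \frac{Q}{2 n}$)
$\frac{21343}{g{\left(307,-62 + 145 \right)}} = \frac{21343}{-3 + \frac{1}{2} \cdot 307 \frac{1}{-62 + 145}} = \frac{21343}{-3 + \frac{1}{2} \cdot 307 \cdot \frac{1}{83}} = \frac{21343}{-3 + \frac{307}{166}} = \frac{21343}{- \frac{191}{166}} = 21343 \left(- \frac{166}{191}\right) = - \frac{3542938}{191}$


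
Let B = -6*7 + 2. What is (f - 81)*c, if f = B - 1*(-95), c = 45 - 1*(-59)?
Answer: -2704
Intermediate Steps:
B = -40 (B = -42 + 2 = -40)
c = 104 (c = 45 + 59 = 104)
f = 55 (f = -40 - 1*(-95) = -40 + 95 = 55)
(f - 81)*c = (55 - 81)*104 = -26*104 = -2704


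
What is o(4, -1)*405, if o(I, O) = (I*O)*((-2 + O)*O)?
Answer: -4860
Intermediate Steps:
o(I, O) = I*O²*(-2 + O) (o(I, O) = (I*O)*(O*(-2 + O)) = I*O²*(-2 + O))
o(4, -1)*405 = (4*(-1)²*(-2 - 1))*405 = (4*1*(-3))*405 = -12*405 = -4860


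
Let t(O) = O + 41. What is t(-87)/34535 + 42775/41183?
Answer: 1475340207/1422254905 ≈ 1.0373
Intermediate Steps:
t(O) = 41 + O
t(-87)/34535 + 42775/41183 = (41 - 87)/34535 + 42775/41183 = -46*1/34535 + 42775*(1/41183) = -46/34535 + 42775/41183 = 1475340207/1422254905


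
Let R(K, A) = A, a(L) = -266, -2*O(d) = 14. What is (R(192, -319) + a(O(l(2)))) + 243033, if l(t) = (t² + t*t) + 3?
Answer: 242448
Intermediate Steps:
l(t) = 3 + 2*t² (l(t) = (t² + t²) + 3 = 2*t² + 3 = 3 + 2*t²)
O(d) = -7 (O(d) = -½*14 = -7)
(R(192, -319) + a(O(l(2)))) + 243033 = (-319 - 266) + 243033 = -585 + 243033 = 242448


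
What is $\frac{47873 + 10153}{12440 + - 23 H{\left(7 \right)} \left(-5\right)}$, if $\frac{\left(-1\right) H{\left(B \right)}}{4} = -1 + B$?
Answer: $\frac{29013}{4840} \approx 5.9944$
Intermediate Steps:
$H{\left(B \right)} = 4 - 4 B$ ($H{\left(B \right)} = - 4 \left(-1 + B\right) = 4 - 4 B$)
$\frac{47873 + 10153}{12440 + - 23 H{\left(7 \right)} \left(-5\right)} = \frac{47873 + 10153}{12440 + - 23 \left(4 - 28\right) \left(-5\right)} = \frac{58026}{12440 + - 23 \left(4 - 28\right) \left(-5\right)} = \frac{58026}{12440 + \left(-23\right) \left(-24\right) \left(-5\right)} = \frac{58026}{12440 + 552 \left(-5\right)} = \frac{58026}{12440 - 2760} = \frac{58026}{9680} = 58026 \cdot \frac{1}{9680} = \frac{29013}{4840}$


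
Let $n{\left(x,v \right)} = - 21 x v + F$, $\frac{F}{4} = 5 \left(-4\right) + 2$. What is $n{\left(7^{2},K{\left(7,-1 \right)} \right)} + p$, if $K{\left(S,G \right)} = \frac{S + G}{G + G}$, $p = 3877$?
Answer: $6892$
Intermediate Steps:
$F = -72$ ($F = 4 \left(5 \left(-4\right) + 2\right) = 4 \left(-20 + 2\right) = 4 \left(-18\right) = -72$)
$K{\left(S,G \right)} = \frac{G + S}{2 G}$
$n{\left(x,v \right)} = -72 - 21 v x$ ($n{\left(x,v \right)} = - 21 x v - 72 = - 21 v x - 72 = -72 - 21 v x$)
$n{\left(7^{2},K{\left(7,-1 \right)} \right)} + p = \left(-72 - 21 \frac{-1 + 7}{2 \left(-1\right)} 7^{2}\right) + 3877 = \left(-72 - 21 \cdot \frac{1}{2} \left(-1\right) 6 \cdot 49\right) + 3877 = \left(-72 - \left(-63\right) 49\right) + 3877 = \left(-72 + 3087\right) + 3877 = 3015 + 3877 = 6892$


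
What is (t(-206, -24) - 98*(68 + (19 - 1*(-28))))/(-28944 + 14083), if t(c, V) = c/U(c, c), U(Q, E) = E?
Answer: 11269/14861 ≈ 0.75829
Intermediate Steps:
t(c, V) = 1 (t(c, V) = c/c = 1)
(t(-206, -24) - 98*(68 + (19 - 1*(-28))))/(-28944 + 14083) = (1 - 98*(68 + (19 - 1*(-28))))/(-28944 + 14083) = (1 - 98*(68 + (19 + 28)))/(-14861) = (1 - 98*(68 + 47))*(-1/14861) = (1 - 98*115)*(-1/14861) = (1 - 11270)*(-1/14861) = -11269*(-1/14861) = 11269/14861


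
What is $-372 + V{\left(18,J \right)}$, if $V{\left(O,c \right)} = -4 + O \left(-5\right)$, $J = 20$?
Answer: $-466$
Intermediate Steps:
$V{\left(O,c \right)} = -4 - 5 O$
$-372 + V{\left(18,J \right)} = -372 - 94 = -466$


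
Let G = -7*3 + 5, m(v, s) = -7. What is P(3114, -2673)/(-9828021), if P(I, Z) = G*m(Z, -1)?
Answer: -16/1404003 ≈ -1.1396e-5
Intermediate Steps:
G = -16 (G = -21 + 5 = -16)
P(I, Z) = 112 (P(I, Z) = -16*(-7) = 112)
P(3114, -2673)/(-9828021) = 112/(-9828021) = 112*(-1/9828021) = -16/1404003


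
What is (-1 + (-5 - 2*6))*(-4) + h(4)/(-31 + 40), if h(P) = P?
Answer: 652/9 ≈ 72.444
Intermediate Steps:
(-1 + (-5 - 2*6))*(-4) + h(4)/(-31 + 40) = (-1 + (-5 - 2*6))*(-4) + 4/(-31 + 40) = (-1 + (-5 - 12))*(-4) + 4/9 = (-1 - 17)*(-4) + 4*(1/9) = -18*(-4) + 4/9 = 72 + 4/9 = 652/9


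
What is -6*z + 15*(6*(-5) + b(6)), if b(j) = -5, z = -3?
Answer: -507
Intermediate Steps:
-6*z + 15*(6*(-5) + b(6)) = -6*(-3) + 15*(6*(-5) - 5) = 18 + 15*(-30 - 5) = 18 + 15*(-35) = 18 - 525 = -507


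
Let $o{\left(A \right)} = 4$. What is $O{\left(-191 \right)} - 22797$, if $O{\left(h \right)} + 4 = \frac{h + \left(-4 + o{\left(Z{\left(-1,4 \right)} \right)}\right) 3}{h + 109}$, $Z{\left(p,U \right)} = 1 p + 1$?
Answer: $- \frac{1869491}{82} \approx -22799.0$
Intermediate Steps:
$Z{\left(p,U \right)} = 1 + p$ ($Z{\left(p,U \right)} = p + 1 = 1 + p$)
$O{\left(h \right)} = -4 + \frac{h}{109 + h}$ ($O{\left(h \right)} = -4 + \frac{h + \left(-4 + 4\right) 3}{h + 109} = -4 + \frac{h + 0 \cdot 3}{109 + h} = -4 + \frac{h + 0}{109 + h} = -4 + \frac{h}{109 + h}$)
$O{\left(-191 \right)} - 22797 = \frac{-436 - -573}{109 - 191} - 22797 = \frac{-436 + 573}{-82} - 22797 = \left(- \frac{1}{82}\right) 137 - 22797 = - \frac{137}{82} - 22797 = - \frac{1869491}{82}$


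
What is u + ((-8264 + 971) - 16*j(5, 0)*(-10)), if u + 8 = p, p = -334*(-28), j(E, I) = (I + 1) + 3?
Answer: 2691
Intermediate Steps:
j(E, I) = 4 + I (j(E, I) = (1 + I) + 3 = 4 + I)
p = 9352
u = 9344 (u = -8 + 9352 = 9344)
u + ((-8264 + 971) - 16*j(5, 0)*(-10)) = 9344 + ((-8264 + 971) - 16*(4 + 0)*(-10)) = 9344 + (-7293 - 16*4*(-10)) = 9344 + (-7293 - 64*(-10)) = 9344 + (-7293 + 640) = 9344 - 6653 = 2691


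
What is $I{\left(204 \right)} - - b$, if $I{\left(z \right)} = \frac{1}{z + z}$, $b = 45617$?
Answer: $\frac{18611737}{408} \approx 45617.0$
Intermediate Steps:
$I{\left(z \right)} = \frac{1}{2 z}$
$I{\left(204 \right)} - - b = \frac{1}{2 \cdot 204} - \left(-1\right) 45617 = \frac{1}{2} \cdot \frac{1}{204} - -45617 = \frac{1}{408} + 45617 = \frac{18611737}{408}$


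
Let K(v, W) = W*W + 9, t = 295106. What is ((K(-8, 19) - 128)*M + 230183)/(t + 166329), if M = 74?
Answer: 248091/461435 ≈ 0.53765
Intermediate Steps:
K(v, W) = 9 + W**2 (K(v, W) = W**2 + 9 = 9 + W**2)
((K(-8, 19) - 128)*M + 230183)/(t + 166329) = (((9 + 19**2) - 128)*74 + 230183)/(295106 + 166329) = (((9 + 361) - 128)*74 + 230183)/461435 = ((370 - 128)*74 + 230183)*(1/461435) = (242*74 + 230183)*(1/461435) = (17908 + 230183)*(1/461435) = 248091*(1/461435) = 248091/461435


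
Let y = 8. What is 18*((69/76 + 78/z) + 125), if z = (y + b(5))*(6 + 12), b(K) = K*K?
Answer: 948319/418 ≈ 2268.7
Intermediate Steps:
b(K) = K²
z = 594 (z = (8 + 5²)*(6 + 12) = (8 + 25)*18 = 33*18 = 594)
18*((69/76 + 78/z) + 125) = 18*((69/76 + 78/594) + 125) = 18*((69*(1/76) + 78*(1/594)) + 125) = 18*((69/76 + 13/99) + 125) = 18*(7819/7524 + 125) = 18*(948319/7524) = 948319/418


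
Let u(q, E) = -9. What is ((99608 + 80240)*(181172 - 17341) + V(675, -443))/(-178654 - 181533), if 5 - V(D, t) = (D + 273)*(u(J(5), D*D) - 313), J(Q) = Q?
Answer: -29464982949/360187 ≈ -81805.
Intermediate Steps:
V(D, t) = 87911 + 322*D (V(D, t) = 5 - (D + 273)*(-9 - 313) = 5 - (273 + D)*(-322) = 5 - (-87906 - 322*D) = 5 + (87906 + 322*D) = 87911 + 322*D)
((99608 + 80240)*(181172 - 17341) + V(675, -443))/(-178654 - 181533) = ((99608 + 80240)*(181172 - 17341) + (87911 + 322*675))/(-178654 - 181533) = (179848*163831 + (87911 + 217350))/(-360187) = (29464677688 + 305261)*(-1/360187) = 29464982949*(-1/360187) = -29464982949/360187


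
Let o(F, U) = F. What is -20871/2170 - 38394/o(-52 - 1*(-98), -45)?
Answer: -42137523/49910 ≈ -844.27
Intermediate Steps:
-20871/2170 - 38394/o(-52 - 1*(-98), -45) = -20871/2170 - 38394/(-52 - 1*(-98)) = -20871*1/2170 - 38394/(-52 + 98) = -20871/2170 - 38394/46 = -20871/2170 - 38394*1/46 = -20871/2170 - 19197/23 = -42137523/49910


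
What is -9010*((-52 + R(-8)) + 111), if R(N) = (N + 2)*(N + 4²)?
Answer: -99110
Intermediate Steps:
R(N) = (2 + N)*(16 + N) (R(N) = (2 + N)*(N + 16) = (2 + N)*(16 + N))
-9010*((-52 + R(-8)) + 111) = -9010*((-52 + (32 + (-8)² + 18*(-8))) + 111) = -9010*((-52 + (32 + 64 - 144)) + 111) = -9010*((-52 - 48) + 111) = -9010*(-100 + 111) = -9010*11 = -99110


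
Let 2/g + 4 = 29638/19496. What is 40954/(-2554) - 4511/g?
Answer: 138850483039/24896392 ≈ 5577.1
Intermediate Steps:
g = -19496/24173 (g = 2/(-4 + 29638/19496) = 2/(-4 + 29638*(1/19496)) = 2/(-4 + 14819/9748) = 2/(-24173/9748) = 2*(-9748/24173) = -19496/24173 ≈ -0.80652)
40954/(-2554) - 4511/g = 40954/(-2554) - 4511/(-19496/24173) = 40954*(-1/2554) - 4511*(-24173/19496) = -20477/1277 + 109044403/19496 = 138850483039/24896392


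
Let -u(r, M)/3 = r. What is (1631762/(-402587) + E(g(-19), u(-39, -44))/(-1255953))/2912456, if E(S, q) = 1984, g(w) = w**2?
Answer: -1025107555897/736313073918309708 ≈ -1.3922e-6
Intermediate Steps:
u(r, M) = -3*r
(1631762/(-402587) + E(g(-19), u(-39, -44))/(-1255953))/2912456 = (1631762/(-402587) + 1984/(-1255953))/2912456 = (1631762*(-1/402587) + 1984*(-1/1255953))*(1/2912456) = (-1631762/402587 - 1984/1255953)*(1/2912456) = -2050215111794/505630350411*1/2912456 = -1025107555897/736313073918309708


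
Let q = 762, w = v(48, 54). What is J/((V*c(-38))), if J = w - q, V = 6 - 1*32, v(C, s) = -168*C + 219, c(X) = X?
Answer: -453/52 ≈ -8.7115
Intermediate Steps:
v(C, s) = 219 - 168*C
w = -7845 (w = 219 - 168*48 = 219 - 8064 = -7845)
V = -26 (V = 6 - 32 = -26)
J = -8607 (J = -7845 - 1*762 = -7845 - 762 = -8607)
J/((V*c(-38))) = -8607/((-26*(-38))) = -8607/988 = -8607*1/988 = -453/52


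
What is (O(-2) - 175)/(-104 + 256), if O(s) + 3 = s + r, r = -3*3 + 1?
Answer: -47/38 ≈ -1.2368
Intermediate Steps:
r = -8 (r = -9 + 1 = -8)
O(s) = -11 + s (O(s) = -3 + (s - 8) = -3 + (-8 + s) = -11 + s)
(O(-2) - 175)/(-104 + 256) = ((-11 - 2) - 175)/(-104 + 256) = (-13 - 175)/152 = -188*1/152 = -47/38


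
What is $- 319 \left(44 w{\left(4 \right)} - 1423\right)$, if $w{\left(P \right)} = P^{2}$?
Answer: $229361$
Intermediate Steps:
$- 319 \left(44 w{\left(4 \right)} - 1423\right) = - 319 \left(44 \cdot 4^{2} - 1423\right) = - 319 \left(44 \cdot 16 - 1423\right) = - 319 \left(704 - 1423\right) = \left(-319\right) \left(-719\right) = 229361$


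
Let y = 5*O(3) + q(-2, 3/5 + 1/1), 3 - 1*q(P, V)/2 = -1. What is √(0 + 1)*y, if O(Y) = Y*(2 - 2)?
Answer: 8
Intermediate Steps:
O(Y) = 0 (O(Y) = Y*0 = 0)
q(P, V) = 8 (q(P, V) = 6 - 2*(-1) = 6 + 2 = 8)
y = 8 (y = 5*0 + 8 = 0 + 8 = 8)
√(0 + 1)*y = √(0 + 1)*8 = √1*8 = 1*8 = 8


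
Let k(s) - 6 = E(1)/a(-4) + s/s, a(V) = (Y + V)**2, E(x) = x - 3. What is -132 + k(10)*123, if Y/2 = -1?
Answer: 4333/6 ≈ 722.17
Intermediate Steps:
Y = -2 (Y = 2*(-1) = -2)
E(x) = -3 + x
a(V) = (-2 + V)**2
k(s) = 125/18 (k(s) = 6 + ((-3 + 1)/((-2 - 4)**2) + s/s) = 6 + (-2/((-6)**2) + 1) = 6 + (-2/36 + 1) = 6 + (-2*1/36 + 1) = 6 + (-1/18 + 1) = 6 + 17/18 = 125/18)
-132 + k(10)*123 = -132 + (125/18)*123 = -132 + 5125/6 = 4333/6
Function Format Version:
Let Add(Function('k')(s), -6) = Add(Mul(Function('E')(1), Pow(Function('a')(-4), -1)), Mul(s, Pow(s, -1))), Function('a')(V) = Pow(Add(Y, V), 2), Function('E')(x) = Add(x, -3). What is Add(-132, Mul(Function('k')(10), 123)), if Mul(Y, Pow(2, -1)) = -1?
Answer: Rational(4333, 6) ≈ 722.17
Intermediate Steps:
Y = -2 (Y = Mul(2, -1) = -2)
Function('E')(x) = Add(-3, x)
Function('a')(V) = Pow(Add(-2, V), 2)
Function('k')(s) = Rational(125, 18) (Function('k')(s) = Add(6, Add(Mul(Add(-3, 1), Pow(Pow(Add(-2, -4), 2), -1)), Mul(s, Pow(s, -1)))) = Add(6, Add(Mul(-2, Pow(Pow(-6, 2), -1)), 1)) = Add(6, Add(Mul(-2, Pow(36, -1)), 1)) = Add(6, Add(Mul(-2, Rational(1, 36)), 1)) = Add(6, Add(Rational(-1, 18), 1)) = Add(6, Rational(17, 18)) = Rational(125, 18))
Add(-132, Mul(Function('k')(10), 123)) = Add(-132, Mul(Rational(125, 18), 123)) = Add(-132, Rational(5125, 6)) = Rational(4333, 6)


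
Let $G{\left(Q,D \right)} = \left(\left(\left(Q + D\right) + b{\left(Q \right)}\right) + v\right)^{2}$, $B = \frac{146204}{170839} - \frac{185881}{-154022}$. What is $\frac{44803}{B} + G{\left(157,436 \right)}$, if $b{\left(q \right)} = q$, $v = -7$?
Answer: $\frac{31141004059231477}{54274356647} \approx 5.7377 \cdot 10^{5}$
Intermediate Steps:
$B = \frac{54274356647}{26312964458}$ ($B = 146204 \cdot \frac{1}{170839} - - \frac{185881}{154022} = \frac{146204}{170839} + \frac{185881}{154022} = \frac{54274356647}{26312964458} \approx 2.0626$)
$G{\left(Q,D \right)} = \left(-7 + D + 2 Q\right)^{2}$ ($G{\left(Q,D \right)} = \left(\left(\left(Q + D\right) + Q\right) - 7\right)^{2} = \left(\left(\left(D + Q\right) + Q\right) - 7\right)^{2} = \left(\left(D + 2 Q\right) - 7\right)^{2} = \left(-7 + D + 2 Q\right)^{2}$)
$\frac{44803}{B} + G{\left(157,436 \right)} = \frac{44803}{\frac{54274356647}{26312964458}} + \left(-7 + 436 + 2 \cdot 157\right)^{2} = 44803 \cdot \frac{26312964458}{54274356647} + \left(-7 + 436 + 314\right)^{2} = \frac{1178899746611774}{54274356647} + 743^{2} = \frac{1178899746611774}{54274356647} + 552049 = \frac{31141004059231477}{54274356647}$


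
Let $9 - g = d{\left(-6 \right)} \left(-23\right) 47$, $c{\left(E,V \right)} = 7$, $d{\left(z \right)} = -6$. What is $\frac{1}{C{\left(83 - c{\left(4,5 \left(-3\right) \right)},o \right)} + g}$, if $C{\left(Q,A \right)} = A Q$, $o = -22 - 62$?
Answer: $- \frac{1}{12861} \approx -7.7754 \cdot 10^{-5}$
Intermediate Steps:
$o = -84$ ($o = -22 - 62 = -84$)
$g = -6477$ ($g = 9 - \left(-6\right) \left(-23\right) 47 = 9 - 138 \cdot 47 = 9 - 6486 = -6477$)
$\frac{1}{C{\left(83 - c{\left(4,5 \left(-3\right) \right)},o \right)} + g} = \frac{1}{- 84 \left(83 - 7\right) - 6477} = \frac{1}{\left(-84\right) 76 - 6477} = \frac{1}{-6384 - 6477} = \frac{1}{-12861} = - \frac{1}{12861}$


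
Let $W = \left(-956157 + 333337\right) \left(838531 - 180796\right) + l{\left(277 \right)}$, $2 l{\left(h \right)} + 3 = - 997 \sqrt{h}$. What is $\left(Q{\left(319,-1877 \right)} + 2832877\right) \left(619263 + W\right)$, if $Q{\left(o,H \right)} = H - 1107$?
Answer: $- \frac{2318530731784714161}{2} - \frac{2821403321 \sqrt{277}}{2} \approx -1.1593 \cdot 10^{18}$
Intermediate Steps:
$Q{\left(o,H \right)} = -1107 + H$
$l{\left(h \right)} = - \frac{3}{2} - \frac{997 \sqrt{h}}{2}$ ($l{\left(h \right)} = - \frac{3}{2} + \frac{\left(-997\right) \sqrt{h}}{2} = - \frac{3}{2} - \frac{997 \sqrt{h}}{2}$)
$W = - \frac{819301025403}{2} - \frac{997 \sqrt{277}}{2}$ ($W = \left(-956157 + 333337\right) \left(838531 - 180796\right) - \left(\frac{3}{2} + \frac{997 \sqrt{277}}{2}\right) = \left(-622820\right) 657735 - \left(\frac{3}{2} + \frac{997 \sqrt{277}}{2}\right) = -409650512700 - \left(\frac{3}{2} + \frac{997 \sqrt{277}}{2}\right) = - \frac{819301025403}{2} - \frac{997 \sqrt{277}}{2} \approx -4.0965 \cdot 10^{11}$)
$\left(Q{\left(319,-1877 \right)} + 2832877\right) \left(619263 + W\right) = \left(\left(-1107 - 1877\right) + 2832877\right) \left(619263 - \left(\frac{819301025403}{2} + \frac{997 \sqrt{277}}{2}\right)\right) = \left(-2984 + 2832877\right) \left(- \frac{819299786877}{2} - \frac{997 \sqrt{277}}{2}\right) = 2829893 \left(- \frac{819299786877}{2} - \frac{997 \sqrt{277}}{2}\right) = - \frac{2318530731784714161}{2} - \frac{2821403321 \sqrt{277}}{2}$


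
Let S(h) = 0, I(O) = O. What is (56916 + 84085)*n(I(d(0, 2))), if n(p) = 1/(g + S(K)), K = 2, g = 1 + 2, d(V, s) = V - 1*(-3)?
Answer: 141001/3 ≈ 47000.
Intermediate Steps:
d(V, s) = 3 + V (d(V, s) = V + 3 = 3 + V)
g = 3
n(p) = ⅓ (n(p) = 1/(3 + 0) = 1/3 = ⅓)
(56916 + 84085)*n(I(d(0, 2))) = (56916 + 84085)*(⅓) = 141001*(⅓) = 141001/3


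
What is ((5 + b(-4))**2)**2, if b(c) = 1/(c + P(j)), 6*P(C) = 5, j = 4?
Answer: 62742241/130321 ≈ 481.44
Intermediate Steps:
P(C) = 5/6 (P(C) = (1/6)*5 = 5/6)
b(c) = 1/(5/6 + c) (b(c) = 1/(c + 5/6) = 1/(5/6 + c))
((5 + b(-4))**2)**2 = ((5 + 6/(5 + 6*(-4)))**2)**2 = ((5 + 6/(5 - 24))**2)**2 = ((5 + 6/(-19))**2)**2 = ((5 + 6*(-1/19))**2)**2 = ((5 - 6/19)**2)**2 = ((89/19)**2)**2 = (7921/361)**2 = 62742241/130321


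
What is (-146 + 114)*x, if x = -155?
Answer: 4960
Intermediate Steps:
(-146 + 114)*x = (-146 + 114)*(-155) = -32*(-155) = 4960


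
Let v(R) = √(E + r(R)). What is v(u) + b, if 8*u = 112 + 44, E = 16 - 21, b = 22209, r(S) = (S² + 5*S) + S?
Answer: 22209 + √1969/2 ≈ 22231.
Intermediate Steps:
r(S) = S² + 6*S
E = -5
u = 39/2 (u = (112 + 44)/8 = (⅛)*156 = 39/2 ≈ 19.500)
v(R) = √(-5 + R*(6 + R))
v(u) + b = √(-5 + 39*(6 + 39/2)/2) + 22209 = √(-5 + (39/2)*(51/2)) + 22209 = √(-5 + 1989/4) + 22209 = √(1969/4) + 22209 = √1969/2 + 22209 = 22209 + √1969/2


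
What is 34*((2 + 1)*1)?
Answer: 102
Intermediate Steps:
34*((2 + 1)*1) = 34*(3*1) = 34*3 = 102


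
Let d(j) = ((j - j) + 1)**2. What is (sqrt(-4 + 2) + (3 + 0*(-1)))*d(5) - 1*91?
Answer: -88 + I*sqrt(2) ≈ -88.0 + 1.4142*I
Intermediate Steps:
d(j) = 1 (d(j) = (0 + 1)**2 = 1**2 = 1)
(sqrt(-4 + 2) + (3 + 0*(-1)))*d(5) - 1*91 = (sqrt(-4 + 2) + (3 + 0*(-1)))*1 - 1*91 = (sqrt(-2) + (3 + 0))*1 - 91 = (I*sqrt(2) + 3)*1 - 91 = (3 + I*sqrt(2))*1 - 91 = (3 + I*sqrt(2)) - 91 = -88 + I*sqrt(2)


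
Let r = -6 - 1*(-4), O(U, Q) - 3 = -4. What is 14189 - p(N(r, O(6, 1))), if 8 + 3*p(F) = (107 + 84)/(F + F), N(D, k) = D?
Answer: 170491/12 ≈ 14208.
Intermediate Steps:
O(U, Q) = -1 (O(U, Q) = 3 - 4 = -1)
r = -2 (r = -6 + 4 = -2)
p(F) = -8/3 + 191/(6*F) (p(F) = -8/3 + ((107 + 84)/(F + F))/3 = -8/3 + (191/((2*F)))/3 = -8/3 + (191*(1/(2*F)))/3 = -8/3 + (191/(2*F))/3 = -8/3 + 191/(6*F))
14189 - p(N(r, O(6, 1))) = 14189 - (191 - 16*(-2))/(6*(-2)) = 14189 - (-1)*(191 + 32)/(6*2) = 14189 - (-1)*223/(6*2) = 14189 - 1*(-223/12) = 14189 + 223/12 = 170491/12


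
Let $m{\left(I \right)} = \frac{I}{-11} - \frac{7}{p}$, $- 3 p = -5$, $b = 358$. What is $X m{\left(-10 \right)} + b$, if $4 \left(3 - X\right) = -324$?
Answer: $\frac{4486}{55} \approx 81.564$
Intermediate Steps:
$p = \frac{5}{3}$ ($p = \left(- \frac{1}{3}\right) \left(-5\right) = \frac{5}{3} \approx 1.6667$)
$m{\left(I \right)} = - \frac{21}{5} - \frac{I}{11}$ ($m{\left(I \right)} = \frac{I}{-11} - \frac{7}{\frac{5}{3}} = I \left(- \frac{1}{11}\right) - \frac{21}{5} = - \frac{I}{11} - \frac{21}{5} = - \frac{21}{5} - \frac{I}{11}$)
$X = 84$ ($X = 3 - -81 = 3 + 81 = 84$)
$X m{\left(-10 \right)} + b = 84 \left(- \frac{21}{5} - - \frac{10}{11}\right) + 358 = 84 \left(- \frac{21}{5} + \frac{10}{11}\right) + 358 = 84 \left(- \frac{181}{55}\right) + 358 = - \frac{15204}{55} + 358 = \frac{4486}{55}$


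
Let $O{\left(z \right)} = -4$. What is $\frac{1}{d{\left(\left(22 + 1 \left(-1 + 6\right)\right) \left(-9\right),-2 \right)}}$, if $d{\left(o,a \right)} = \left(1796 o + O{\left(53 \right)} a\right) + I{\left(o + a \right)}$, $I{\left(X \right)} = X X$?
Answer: $- \frac{1}{376395} \approx -2.6568 \cdot 10^{-6}$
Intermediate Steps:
$I{\left(X \right)} = X^{2}$
$d{\left(o,a \right)} = \left(a + o\right)^{2} - 4 a + 1796 o$ ($d{\left(o,a \right)} = \left(1796 o - 4 a\right) + \left(o + a\right)^{2} = \left(- 4 a + 1796 o\right) + \left(a + o\right)^{2} = \left(a + o\right)^{2} - 4 a + 1796 o$)
$\frac{1}{d{\left(\left(22 + 1 \left(-1 + 6\right)\right) \left(-9\right),-2 \right)}} = \frac{1}{\left(-2 + \left(22 + 1 \left(-1 + 6\right)\right) \left(-9\right)\right)^{2} - -8 + 1796 \left(22 + 1 \left(-1 + 6\right)\right) \left(-9\right)} = \frac{1}{\left(-2 + \left(22 + 1 \cdot 5\right) \left(-9\right)\right)^{2} + 8 + 1796 \left(22 + 1 \cdot 5\right) \left(-9\right)} = \frac{1}{\left(-2 + \left(22 + 5\right) \left(-9\right)\right)^{2} + 8 + 1796 \left(22 + 5\right) \left(-9\right)} = \frac{1}{\left(-2 + 27 \left(-9\right)\right)^{2} + 8 + 1796 \cdot 27 \left(-9\right)} = \frac{1}{\left(-2 - 243\right)^{2} + 8 + 1796 \left(-243\right)} = \frac{1}{\left(-245\right)^{2} + 8 - 436428} = \frac{1}{60025 + 8 - 436428} = \frac{1}{-376395} = - \frac{1}{376395}$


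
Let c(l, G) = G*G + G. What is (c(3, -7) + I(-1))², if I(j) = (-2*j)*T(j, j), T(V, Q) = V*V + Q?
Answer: 1764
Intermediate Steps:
c(l, G) = G + G² (c(l, G) = G² + G = G + G²)
T(V, Q) = Q + V² (T(V, Q) = V² + Q = Q + V²)
I(j) = -2*j*(j + j²) (I(j) = (-2*j)*(j + j²) = -2*j*(j + j²))
(c(3, -7) + I(-1))² = (-7*(1 - 7) - 2*(-1)²*(1 - 1))² = (-7*(-6) - 2*1*0)² = (42 + 0)² = 42² = 1764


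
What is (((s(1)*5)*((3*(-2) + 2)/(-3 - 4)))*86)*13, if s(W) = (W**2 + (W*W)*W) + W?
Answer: 67080/7 ≈ 9582.9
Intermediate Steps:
s(W) = W + W**2 + W**3 (s(W) = (W**2 + W**2*W) + W = (W**2 + W**3) + W = W + W**2 + W**3)
(((s(1)*5)*((3*(-2) + 2)/(-3 - 4)))*86)*13 = ((((1*(1 + 1 + 1**2))*5)*((3*(-2) + 2)/(-3 - 4)))*86)*13 = ((((1*(1 + 1 + 1))*5)*((-6 + 2)/(-7)))*86)*13 = ((((1*3)*5)*(-4*(-1/7)))*86)*13 = (((3*5)*(4/7))*86)*13 = ((15*(4/7))*86)*13 = ((60/7)*86)*13 = (5160/7)*13 = 67080/7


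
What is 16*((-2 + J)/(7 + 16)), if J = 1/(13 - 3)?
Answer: -152/115 ≈ -1.3217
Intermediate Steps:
J = 1/10 ≈ 0.10000
16*((-2 + J)/(7 + 16)) = 16*((-2 + 1/10)/(7 + 16)) = 16*(-19/10/23) = 16*(-19/10*1/23) = 16*(-19/230) = -152/115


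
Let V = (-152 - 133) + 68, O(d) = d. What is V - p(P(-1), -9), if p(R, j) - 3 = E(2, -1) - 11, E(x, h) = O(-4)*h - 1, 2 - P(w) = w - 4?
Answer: -212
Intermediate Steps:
P(w) = 6 - w (P(w) = 2 - (w - 4) = 2 - (-4 + w) = 2 + (4 - w) = 6 - w)
V = -217 (V = -285 + 68 = -217)
E(x, h) = -1 - 4*h (E(x, h) = -4*h - 1 = -1 - 4*h)
p(R, j) = -5 (p(R, j) = 3 + ((-1 - 4*(-1)) - 11) = 3 + ((-1 + 4) - 11) = 3 + (3 - 11) = 3 - 8 = -5)
V - p(P(-1), -9) = -217 - 1*(-5) = -217 + 5 = -212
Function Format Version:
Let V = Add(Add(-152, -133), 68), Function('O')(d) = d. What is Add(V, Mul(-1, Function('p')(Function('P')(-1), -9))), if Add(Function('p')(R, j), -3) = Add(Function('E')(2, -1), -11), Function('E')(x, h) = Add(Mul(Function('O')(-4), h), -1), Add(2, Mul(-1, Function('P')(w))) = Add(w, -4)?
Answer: -212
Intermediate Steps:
Function('P')(w) = Add(6, Mul(-1, w)) (Function('P')(w) = Add(2, Mul(-1, Add(w, -4))) = Add(2, Mul(-1, Add(-4, w))) = Add(2, Add(4, Mul(-1, w))) = Add(6, Mul(-1, w)))
V = -217 (V = Add(-285, 68) = -217)
Function('E')(x, h) = Add(-1, Mul(-4, h)) (Function('E')(x, h) = Add(Mul(-4, h), -1) = Add(-1, Mul(-4, h)))
Function('p')(R, j) = -5 (Function('p')(R, j) = Add(3, Add(Add(-1, Mul(-4, -1)), -11)) = Add(3, Add(Add(-1, 4), -11)) = Add(3, Add(3, -11)) = Add(3, -8) = -5)
Add(V, Mul(-1, Function('p')(Function('P')(-1), -9))) = Add(-217, Mul(-1, -5)) = Add(-217, 5) = -212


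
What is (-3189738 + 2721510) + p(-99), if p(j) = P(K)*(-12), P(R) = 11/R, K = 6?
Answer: -468250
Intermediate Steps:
p(j) = -22 (p(j) = (11/6)*(-12) = -22)
(-3189738 + 2721510) + p(-99) = (-3189738 + 2721510) - 22 = -468228 - 22 = -468250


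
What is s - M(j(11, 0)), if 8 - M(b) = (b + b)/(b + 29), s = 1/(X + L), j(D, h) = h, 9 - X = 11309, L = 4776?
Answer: -52193/6524 ≈ -8.0002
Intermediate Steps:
X = -11300 (X = 9 - 1*11309 = 9 - 11309 = -11300)
s = -1/6524 (s = 1/(-11300 + 4776) = 1/(-6524) = -1/6524 ≈ -0.00015328)
M(b) = 8 - 2*b/(29 + b) (M(b) = 8 - (b + b)/(b + 29) = 8 - 2*b/(29 + b))
s - M(j(11, 0)) = -1/6524 - 2*(116 + 3*0)/(29 + 0) = -1/6524 - 2*(116 + 0)/29 = -1/6524 - 2*116/29 = -1/6524 - 1*8 = -1/6524 - 8 = -52193/6524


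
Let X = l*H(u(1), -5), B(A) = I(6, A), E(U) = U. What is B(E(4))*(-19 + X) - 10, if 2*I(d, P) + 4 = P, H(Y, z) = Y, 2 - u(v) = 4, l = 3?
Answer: -10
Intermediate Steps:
u(v) = -2 (u(v) = 2 - 1*4 = 2 - 4 = -2)
I(d, P) = -2 + P/2
B(A) = -2 + A/2
X = -6 (X = 3*(-2) = -6)
B(E(4))*(-19 + X) - 10 = (-2 + (½)*4)*(-19 - 6) - 10 = (-2 + 2)*(-25) - 10 = 0*(-25) - 10 = 0 - 10 = -10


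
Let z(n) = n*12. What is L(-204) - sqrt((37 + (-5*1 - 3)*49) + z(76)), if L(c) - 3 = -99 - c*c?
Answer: -41712 - sqrt(557) ≈ -41736.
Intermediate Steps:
z(n) = 12*n
L(c) = -96 - c**2 (L(c) = 3 + (-99 - c*c) = 3 + (-99 - c**2) = -96 - c**2)
L(-204) - sqrt((37 + (-5*1 - 3)*49) + z(76)) = (-96 - 1*(-204)**2) - sqrt((37 + (-5*1 - 3)*49) + 12*76) = (-96 - 1*41616) - sqrt((37 + (-5 - 3)*49) + 912) = (-96 - 41616) - sqrt((37 - 8*49) + 912) = -41712 - sqrt((37 - 392) + 912) = -41712 - sqrt(-355 + 912) = -41712 - sqrt(557)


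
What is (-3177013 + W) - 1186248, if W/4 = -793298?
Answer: -7536453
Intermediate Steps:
W = -3173192 (W = 4*(-793298) = -3173192)
(-3177013 + W) - 1186248 = (-3177013 - 3173192) - 1186248 = -6350205 - 1186248 = -7536453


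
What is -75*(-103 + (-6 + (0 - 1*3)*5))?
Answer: 9300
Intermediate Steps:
-75*(-103 + (-6 + (0 - 1*3)*5)) = -75*(-103 + (-6 + (0 - 3)*5)) = -75*(-103 + (-6 - 3*5)) = -75*(-103 + (-6 - 15)) = -75*(-103 - 21) = -75*(-124) = 9300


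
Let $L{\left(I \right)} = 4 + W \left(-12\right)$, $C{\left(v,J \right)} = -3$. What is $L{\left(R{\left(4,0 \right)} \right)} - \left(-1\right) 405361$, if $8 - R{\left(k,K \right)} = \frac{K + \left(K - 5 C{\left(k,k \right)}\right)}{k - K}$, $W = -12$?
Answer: $405509$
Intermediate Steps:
$R{\left(k,K \right)} = 8 - \frac{15 + 2 K}{k - K}$ ($R{\left(k,K \right)} = 8 - \frac{K + \left(K - -15\right)}{k - K} = 8 - \frac{K + \left(K + 15\right)}{k - K} = 8 - \frac{K + \left(15 + K\right)}{k - K} = 8 - \frac{15 + 2 K}{k - K}$)
$L{\left(I \right)} = 148$ ($L{\left(I \right)} = 4 - -144 = 4 + 144 = 148$)
$L{\left(R{\left(4,0 \right)} \right)} - \left(-1\right) 405361 = 148 - \left(-1\right) 405361 = 148 - -405361 = 148 + 405361 = 405509$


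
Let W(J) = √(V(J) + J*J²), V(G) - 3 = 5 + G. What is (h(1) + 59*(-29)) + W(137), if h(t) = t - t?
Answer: -1711 + 3*√285722 ≈ -107.41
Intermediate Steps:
V(G) = 8 + G (V(G) = 3 + (5 + G) = 8 + G)
h(t) = 0
W(J) = √(8 + J + J³) (W(J) = √((8 + J) + J*J²) = √((8 + J) + J³) = √(8 + J + J³))
(h(1) + 59*(-29)) + W(137) = (0 + 59*(-29)) + √(8 + 137 + 137³) = (0 - 1711) + √(8 + 137 + 2571353) = -1711 + √2571498 = -1711 + 3*√285722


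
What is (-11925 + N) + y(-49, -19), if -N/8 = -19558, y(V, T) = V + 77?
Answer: 144567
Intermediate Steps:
y(V, T) = 77 + V
N = 156464 (N = -8*(-19558) = 156464)
(-11925 + N) + y(-49, -19) = (-11925 + 156464) + (77 - 49) = 144539 + 28 = 144567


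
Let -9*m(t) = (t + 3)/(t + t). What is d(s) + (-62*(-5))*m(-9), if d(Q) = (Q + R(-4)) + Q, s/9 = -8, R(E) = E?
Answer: -4306/27 ≈ -159.48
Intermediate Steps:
s = -72 (s = 9*(-8) = -72)
d(Q) = -4 + 2*Q (d(Q) = (Q - 4) + Q = (-4 + Q) + Q = -4 + 2*Q)
m(t) = -(3 + t)/(18*t) (m(t) = -(t + 3)/(9*(t + t)) = -(3 + t)/(9*(2*t)) = -(3 + t)*1/(2*t)/9 = -(3 + t)/(18*t))
d(s) + (-62*(-5))*m(-9) = (-4 + 2*(-72)) + (-62*(-5))*((1/18)*(-3 - 1*(-9))/(-9)) = (-4 - 144) + 310*((1/18)*(-1/9)*(-3 + 9)) = -148 + 310*((1/18)*(-1/9)*6) = -148 + 310*(-1/27) = -148 - 310/27 = -4306/27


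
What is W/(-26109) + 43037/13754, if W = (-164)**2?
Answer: 753725449/359103186 ≈ 2.0989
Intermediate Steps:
W = 26896
W/(-26109) + 43037/13754 = 26896/(-26109) + 43037/13754 = 26896*(-1/26109) + 43037*(1/13754) = -26896/26109 + 43037/13754 = 753725449/359103186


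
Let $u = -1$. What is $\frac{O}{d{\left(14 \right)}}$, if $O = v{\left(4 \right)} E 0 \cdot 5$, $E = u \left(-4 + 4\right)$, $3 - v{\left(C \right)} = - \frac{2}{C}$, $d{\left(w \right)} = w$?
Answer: $0$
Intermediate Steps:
$v{\left(C \right)} = 3 + \frac{2}{C}$ ($v{\left(C \right)} = 3 - - \frac{2}{C} = 3 + \frac{2}{C}$)
$E = 0$ ($E = - (-4 + 4) = \left(-1\right) 0 = 0$)
$O = 0$ ($O = \left(3 + \frac{2}{4}\right) 0 \cdot 0 \cdot 5 = \left(3 + 2 \cdot \frac{1}{4}\right) 0 \cdot 0 = \left(3 + \frac{1}{2}\right) 0 \cdot 0 = \frac{7}{2} \cdot 0 \cdot 0 = 0 \cdot 0 = 0$)
$\frac{O}{d{\left(14 \right)}} = \frac{0}{14} = 0 \cdot \frac{1}{14} = 0$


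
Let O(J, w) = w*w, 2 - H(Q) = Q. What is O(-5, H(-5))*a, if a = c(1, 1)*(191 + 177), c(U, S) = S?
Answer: 18032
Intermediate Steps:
H(Q) = 2 - Q
O(J, w) = w**2
a = 368 (a = 1*(191 + 177) = 1*368 = 368)
O(-5, H(-5))*a = (2 - 1*(-5))**2*368 = (2 + 5)**2*368 = 7**2*368 = 49*368 = 18032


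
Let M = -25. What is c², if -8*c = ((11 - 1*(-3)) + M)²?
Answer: 14641/64 ≈ 228.77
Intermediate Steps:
c = -121/8 (c = -((11 - 1*(-3)) - 25)²/8 = -((11 + 3) - 25)²/8 = -(14 - 25)²/8 = -⅛*(-11)² = -⅛*121 = -121/8 ≈ -15.125)
c² = (-121/8)² = 14641/64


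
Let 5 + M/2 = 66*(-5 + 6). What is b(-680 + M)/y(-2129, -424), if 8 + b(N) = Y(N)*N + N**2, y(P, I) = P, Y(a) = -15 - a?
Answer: -8362/2129 ≈ -3.9277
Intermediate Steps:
M = 122 (M = -10 + 2*(66*(-5 + 6)) = -10 + 2*(66*1) = -10 + 2*66 = -10 + 132 = 122)
b(N) = -8 + N**2 + N*(-15 - N) (b(N) = -8 + ((-15 - N)*N + N**2) = -8 + (N*(-15 - N) + N**2) = -8 + (N**2 + N*(-15 - N)) = -8 + N**2 + N*(-15 - N))
b(-680 + M)/y(-2129, -424) = (-8 - 15*(-680 + 122))/(-2129) = (-8 - 15*(-558))*(-1/2129) = (-8 + 8370)*(-1/2129) = 8362*(-1/2129) = -8362/2129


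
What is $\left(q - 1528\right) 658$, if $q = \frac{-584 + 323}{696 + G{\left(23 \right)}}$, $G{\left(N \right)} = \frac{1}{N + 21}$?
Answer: $- \frac{4399809496}{4375} \approx -1.0057 \cdot 10^{6}$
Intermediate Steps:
$G{\left(N \right)} = \frac{1}{21 + N}$
$q = - \frac{11484}{30625}$ ($q = \frac{-584 + 323}{696 + \frac{1}{21 + 23}} = - \frac{261}{696 + \frac{1}{44}} = - \frac{261}{\frac{30625}{44}} = \left(-261\right) \frac{44}{30625} = - \frac{11484}{30625} \approx -0.37499$)
$\left(q - 1528\right) 658 = \left(- \frac{11484}{30625} - 1528\right) 658 = \left(- \frac{46806484}{30625}\right) 658 = - \frac{4399809496}{4375}$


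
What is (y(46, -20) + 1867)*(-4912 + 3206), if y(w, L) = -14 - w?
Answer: -3082742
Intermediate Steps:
(y(46, -20) + 1867)*(-4912 + 3206) = ((-14 - 1*46) + 1867)*(-4912 + 3206) = ((-14 - 46) + 1867)*(-1706) = (-60 + 1867)*(-1706) = 1807*(-1706) = -3082742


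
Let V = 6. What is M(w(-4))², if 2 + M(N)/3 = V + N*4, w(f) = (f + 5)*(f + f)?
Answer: 7056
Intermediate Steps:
w(f) = 2*f*(5 + f) (w(f) = (5 + f)*(2*f) = 2*f*(5 + f))
M(N) = 12 + 12*N (M(N) = -6 + 3*(6 + N*4) = -6 + 3*(6 + 4*N) = -6 + (18 + 12*N) = 12 + 12*N)
M(w(-4))² = (12 + 12*(2*(-4)*(5 - 4)))² = (12 + 12*(2*(-4)*1))² = (12 + 12*(-8))² = (12 - 96)² = (-84)² = 7056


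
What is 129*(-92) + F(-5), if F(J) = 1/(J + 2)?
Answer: -35605/3 ≈ -11868.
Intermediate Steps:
F(J) = 1/(2 + J)
129*(-92) + F(-5) = 129*(-92) + 1/(2 - 5) = -11868 + 1/(-3) = -11868 - 1/3 = -35605/3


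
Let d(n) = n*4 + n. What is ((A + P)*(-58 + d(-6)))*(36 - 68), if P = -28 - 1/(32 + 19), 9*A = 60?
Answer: -1022208/17 ≈ -60130.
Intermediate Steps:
A = 20/3 (A = (⅑)*60 = 20/3 ≈ 6.6667)
P = -1429/51 (P = -28 - 1/51 = -1429/51 ≈ -28.020)
d(n) = 5*n (d(n) = 4*n + n = 5*n)
((A + P)*(-58 + d(-6)))*(36 - 68) = ((20/3 - 1429/51)*(-58 + 5*(-6)))*(36 - 68) = -363*(-58 - 30)/17*(-32) = -363/17*(-88)*(-32) = (31944/17)*(-32) = -1022208/17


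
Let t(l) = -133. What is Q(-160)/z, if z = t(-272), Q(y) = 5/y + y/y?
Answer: -31/4256 ≈ -0.0072838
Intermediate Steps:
Q(y) = 1 + 5/y (Q(y) = 5/y + 1 = 1 + 5/y)
z = -133
Q(-160)/z = ((5 - 160)/(-160))/(-133) = -1/160*(-155)*(-1/133) = (31/32)*(-1/133) = -31/4256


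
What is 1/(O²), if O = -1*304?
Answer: 1/92416 ≈ 1.0821e-5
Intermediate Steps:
O = -304
1/(O²) = 1/((-304)²) = 1/92416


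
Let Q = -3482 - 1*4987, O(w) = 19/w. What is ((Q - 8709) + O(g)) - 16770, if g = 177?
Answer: -6008777/177 ≈ -33948.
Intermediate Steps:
Q = -8469 (Q = -3482 - 4987 = -8469)
((Q - 8709) + O(g)) - 16770 = ((-8469 - 8709) + 19/177) - 16770 = (-17178 + 19*(1/177)) - 16770 = (-17178 + 19/177) - 16770 = -3040487/177 - 16770 = -6008777/177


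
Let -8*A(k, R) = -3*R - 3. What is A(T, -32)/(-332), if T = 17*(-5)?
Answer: 93/2656 ≈ 0.035015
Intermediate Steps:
T = -85
A(k, R) = 3/8 + 3*R/8 (A(k, R) = -(-3*R - 3)/8 = -(-3 - 3*R)/8 = 3/8 + 3*R/8)
A(T, -32)/(-332) = (3/8 + (3/8)*(-32))/(-332) = (3/8 - 12)*(-1/332) = -93/8*(-1/332) = 93/2656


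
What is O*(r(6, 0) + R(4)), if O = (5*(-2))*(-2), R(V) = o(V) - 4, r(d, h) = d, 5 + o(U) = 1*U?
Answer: 20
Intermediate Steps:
o(U) = -5 + U (o(U) = -5 + 1*U = -5 + U)
R(V) = -9 + V (R(V) = (-5 + V) - 4 = -9 + V)
O = 20 (O = -10*(-2) = 20)
O*(r(6, 0) + R(4)) = 20*(6 + (-9 + 4)) = 20*(6 - 5) = 20*1 = 20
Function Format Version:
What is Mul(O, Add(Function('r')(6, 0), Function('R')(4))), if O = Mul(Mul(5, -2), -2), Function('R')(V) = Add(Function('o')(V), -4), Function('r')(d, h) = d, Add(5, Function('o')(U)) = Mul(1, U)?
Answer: 20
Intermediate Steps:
Function('o')(U) = Add(-5, U) (Function('o')(U) = Add(-5, Mul(1, U)) = Add(-5, U))
Function('R')(V) = Add(-9, V) (Function('R')(V) = Add(Add(-5, V), -4) = Add(-9, V))
O = 20 (O = Mul(-10, -2) = 20)
Mul(O, Add(Function('r')(6, 0), Function('R')(4))) = Mul(20, Add(6, Add(-9, 4))) = Mul(20, Add(6, -5)) = Mul(20, 1) = 20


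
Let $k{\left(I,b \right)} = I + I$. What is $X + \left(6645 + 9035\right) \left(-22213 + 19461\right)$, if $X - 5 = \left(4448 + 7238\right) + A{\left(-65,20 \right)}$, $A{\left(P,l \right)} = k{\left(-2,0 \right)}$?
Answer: $-43139673$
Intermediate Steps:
$k{\left(I,b \right)} = 2 I$
$A{\left(P,l \right)} = -4$ ($A{\left(P,l \right)} = 2 \left(-2\right) = -4$)
$X = 11687$ ($X = 5 + \left(\left(4448 + 7238\right) - 4\right) = 5 + \left(11686 - 4\right) = 5 + 11682 = 11687$)
$X + \left(6645 + 9035\right) \left(-22213 + 19461\right) = 11687 + \left(6645 + 9035\right) \left(-22213 + 19461\right) = 11687 + 15680 \left(-2752\right) = 11687 - 43151360 = -43139673$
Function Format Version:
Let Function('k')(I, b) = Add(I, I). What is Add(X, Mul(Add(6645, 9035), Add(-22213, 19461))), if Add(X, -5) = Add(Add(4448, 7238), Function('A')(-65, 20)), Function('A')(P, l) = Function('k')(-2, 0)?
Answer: -43139673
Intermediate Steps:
Function('k')(I, b) = Mul(2, I)
Function('A')(P, l) = -4 (Function('A')(P, l) = Mul(2, -2) = -4)
X = 11687 (X = Add(5, Add(Add(4448, 7238), -4)) = Add(5, Add(11686, -4)) = Add(5, 11682) = 11687)
Add(X, Mul(Add(6645, 9035), Add(-22213, 19461))) = Add(11687, Mul(Add(6645, 9035), Add(-22213, 19461))) = Add(11687, Mul(15680, -2752)) = Add(11687, -43151360) = -43139673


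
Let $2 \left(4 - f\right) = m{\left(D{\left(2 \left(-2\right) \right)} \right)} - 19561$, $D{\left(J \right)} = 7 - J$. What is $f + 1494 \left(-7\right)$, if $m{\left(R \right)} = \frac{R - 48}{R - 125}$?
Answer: $- \frac{153595}{228} \approx -673.66$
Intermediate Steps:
$m{\left(R \right)} = \frac{-48 + R}{-125 + R}$
$f = \frac{2230829}{228}$ ($f = 4 - \frac{\frac{-48 + \left(7 - 2 \left(-2\right)\right)}{-125 + \left(7 - 2 \left(-2\right)\right)} - 19561}{2} = 4 - \frac{\frac{-48 + \left(7 - -4\right)}{-125 + \left(7 - -4\right)} - 19561}{2} = 4 - \frac{\frac{-48 + \left(7 + 4\right)}{-125 + \left(7 + 4\right)} - 19561}{2} = 4 - \frac{\frac{-48 + 11}{-125 + 11} - 19561}{2} = 4 - \frac{\frac{1}{-114} \left(-37\right) - 19561}{2} = 4 - \frac{\left(- \frac{1}{114}\right) \left(-37\right) - 19561}{2} = 4 - \frac{\frac{37}{114} - 19561}{2} = 4 - - \frac{2229917}{228} = 4 + \frac{2229917}{228} = \frac{2230829}{228} \approx 9784.3$)
$f + 1494 \left(-7\right) = \frac{2230829}{228} + 1494 \left(-7\right) = \frac{2230829}{228} - 10458 = - \frac{153595}{228}$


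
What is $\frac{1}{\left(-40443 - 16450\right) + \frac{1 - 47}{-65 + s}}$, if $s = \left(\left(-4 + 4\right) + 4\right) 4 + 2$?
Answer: $- \frac{47}{2673925} \approx -1.7577 \cdot 10^{-5}$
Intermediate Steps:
$s = 18$ ($s = \left(0 + 4\right) 4 + 2 = 4 \cdot 4 + 2 = 16 + 2 = 18$)
$\frac{1}{\left(-40443 - 16450\right) + \frac{1 - 47}{-65 + s}} = \frac{1}{\left(-40443 - 16450\right) + \frac{1 - 47}{-65 + 18}} = \frac{1}{\left(-40443 - 16450\right) - \frac{46}{-47}} = \frac{1}{-56893 - - \frac{46}{47}} = \frac{1}{-56893 + \frac{46}{47}} = \frac{1}{- \frac{2673925}{47}} = - \frac{47}{2673925}$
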